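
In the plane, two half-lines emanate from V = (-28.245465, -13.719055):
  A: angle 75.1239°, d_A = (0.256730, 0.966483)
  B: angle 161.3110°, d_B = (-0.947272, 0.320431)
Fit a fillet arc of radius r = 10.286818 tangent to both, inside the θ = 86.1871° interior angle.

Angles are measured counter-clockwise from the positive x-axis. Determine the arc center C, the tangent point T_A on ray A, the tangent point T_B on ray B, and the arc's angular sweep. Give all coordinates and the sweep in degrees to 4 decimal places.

center=(-35.3647,-0.4514) T_A=(-25.4227,-3.0924) T_B=(-38.6609,-10.1958) sweep=93.8129

bisector direction at 118.2175° = (-0.472819,0.881159)
center distance |VC| = r/sin(θ/2) = 10.286818/sin(43.0936°) = 15.057004
C = V + |VC|·bis = (-35.3647,-0.4514)
T_A = V + ((C−V)·d_A)·d_A = V + 10.9952·d_A = (-25.4227,-3.0924)
T_B = V + ((C−V)·d_B)·d_B = V + 10.9952·d_B = (-38.6609,-10.1958)
sweep = 180° − θ = 93.8129°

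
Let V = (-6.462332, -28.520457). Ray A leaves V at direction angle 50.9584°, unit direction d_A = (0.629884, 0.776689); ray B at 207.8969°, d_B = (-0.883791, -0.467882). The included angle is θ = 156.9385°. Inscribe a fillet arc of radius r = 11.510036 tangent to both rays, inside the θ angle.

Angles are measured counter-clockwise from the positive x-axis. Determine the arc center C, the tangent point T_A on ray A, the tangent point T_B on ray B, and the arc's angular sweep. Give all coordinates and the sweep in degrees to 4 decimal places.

bisector direction at 129.4276° = (-0.635103,0.772427)
center distance |VC| = r/sin(θ/2) = 11.510036/sin(78.4693°) = 11.747122
C = V + |VC|·bis = (-13.9230,-19.4467)
T_A = V + ((C−V)·d_A)·d_A = V + 2.3482·d_A = (-4.9833,-26.6967)
T_B = V + ((C−V)·d_B)·d_B = V + 2.3482·d_B = (-8.5376,-29.6191)
sweep = 180° − θ = 23.0615°

center=(-13.9230,-19.4467) T_A=(-4.9833,-26.6967) T_B=(-8.5376,-29.6191) sweep=23.0615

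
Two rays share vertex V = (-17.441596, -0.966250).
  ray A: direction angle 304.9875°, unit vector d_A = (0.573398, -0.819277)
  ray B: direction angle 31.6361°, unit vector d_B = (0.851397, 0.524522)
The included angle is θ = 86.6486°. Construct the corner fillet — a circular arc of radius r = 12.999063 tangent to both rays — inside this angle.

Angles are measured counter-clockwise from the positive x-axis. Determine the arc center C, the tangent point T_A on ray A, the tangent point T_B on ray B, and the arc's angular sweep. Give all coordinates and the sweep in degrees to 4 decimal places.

center=(1.1111,-4.8043) T_A=(-9.5387,-12.2580) T_B=(-5.7072,6.2630) sweep=93.3514

bisector direction at 348.3118° = (0.979265,-0.202586)
center distance |VC| = r/sin(θ/2) = 12.999063/sin(43.3243°) = 18.945565
C = V + |VC|·bis = (1.1111,-4.8043)
T_A = V + ((C−V)·d_A)·d_A = V + 13.7826·d_A = (-9.5387,-12.2580)
T_B = V + ((C−V)·d_B)·d_B = V + 13.7826·d_B = (-5.7072,6.2630)
sweep = 180° − θ = 93.3514°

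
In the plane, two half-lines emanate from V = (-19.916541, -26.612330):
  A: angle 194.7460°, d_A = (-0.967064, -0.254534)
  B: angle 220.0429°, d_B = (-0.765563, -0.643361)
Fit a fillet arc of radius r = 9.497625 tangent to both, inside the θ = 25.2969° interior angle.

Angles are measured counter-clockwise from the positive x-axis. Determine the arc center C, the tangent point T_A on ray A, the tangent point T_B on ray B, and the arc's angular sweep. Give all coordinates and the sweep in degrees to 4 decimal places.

bisector direction at 207.3945° = (-0.887860,-0.460114)
center distance |VC| = r/sin(θ/2) = 9.497625/sin(12.6485°) = 43.374407
C = V + |VC|·bis = (-58.4269,-46.5695)
T_A = V + ((C−V)·d_A)·d_A = V + 42.3218·d_A = (-60.8444,-37.3847)
T_B = V + ((C−V)·d_B)·d_B = V + 42.3218·d_B = (-52.3165,-53.8405)
sweep = 180° − θ = 154.7031°

center=(-58.4269,-46.5695) T_A=(-60.8444,-37.3847) T_B=(-52.3165,-53.8405) sweep=154.7031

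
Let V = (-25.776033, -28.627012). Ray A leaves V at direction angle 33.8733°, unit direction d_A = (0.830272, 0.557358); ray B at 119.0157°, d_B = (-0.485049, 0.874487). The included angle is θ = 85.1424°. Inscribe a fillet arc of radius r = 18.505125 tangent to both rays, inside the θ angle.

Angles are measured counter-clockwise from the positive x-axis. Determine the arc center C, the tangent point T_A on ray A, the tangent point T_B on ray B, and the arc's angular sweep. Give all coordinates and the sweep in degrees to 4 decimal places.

center=(-19.3646,-2.0350) T_A=(-9.0506,-17.3993) T_B=(-35.5471,-11.0109) sweep=94.8576

bisector direction at 76.4445° = (0.234387,0.972143)
center distance |VC| = r/sin(θ/2) = 18.505125/sin(42.5712°) = 27.353975
C = V + |VC|·bis = (-19.3646,-2.0350)
T_A = V + ((C−V)·d_A)·d_A = V + 20.1445·d_A = (-9.0506,-17.3993)
T_B = V + ((C−V)·d_B)·d_B = V + 20.1445·d_B = (-35.5471,-11.0109)
sweep = 180° − θ = 94.8576°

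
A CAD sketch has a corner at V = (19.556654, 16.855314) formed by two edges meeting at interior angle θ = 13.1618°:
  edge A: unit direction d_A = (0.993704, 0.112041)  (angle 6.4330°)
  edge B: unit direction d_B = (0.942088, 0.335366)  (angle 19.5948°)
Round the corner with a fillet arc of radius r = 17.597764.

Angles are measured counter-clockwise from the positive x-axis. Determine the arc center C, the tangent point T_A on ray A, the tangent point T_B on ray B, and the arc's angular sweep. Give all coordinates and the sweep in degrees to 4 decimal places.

center=(169.1629,51.4329) T_A=(171.1346,33.9459) T_B=(163.2612,68.0115) sweep=166.8382

bisector direction at 13.0139° = (0.974315,0.225187)
center distance |VC| = r/sin(θ/2) = 17.597764/sin(6.5809°) = 153.550117
C = V + |VC|·bis = (169.1629,51.4329)
T_A = V + ((C−V)·d_A)·d_A = V + 152.5384·d_A = (171.1346,33.9459)
T_B = V + ((C−V)·d_B)·d_B = V + 152.5384·d_B = (163.2612,68.0115)
sweep = 180° − θ = 166.8382°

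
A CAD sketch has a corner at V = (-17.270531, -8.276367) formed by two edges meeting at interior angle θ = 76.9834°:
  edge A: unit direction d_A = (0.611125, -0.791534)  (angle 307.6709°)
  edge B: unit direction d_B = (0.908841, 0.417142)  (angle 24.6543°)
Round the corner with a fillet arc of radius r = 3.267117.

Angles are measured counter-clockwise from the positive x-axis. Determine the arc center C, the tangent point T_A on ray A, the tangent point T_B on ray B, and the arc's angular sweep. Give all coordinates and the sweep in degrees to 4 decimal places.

bisector direction at 346.1626° = (0.970978,-0.239167)
center distance |VC| = r/sin(θ/2) = 3.267117/sin(38.4917°) = 5.249213
C = V + |VC|·bis = (-12.1737,-9.5318)
T_A = V + ((C−V)·d_A)·d_A = V + 4.1086·d_A = (-14.7597,-11.5284)
T_B = V + ((C−V)·d_B)·d_B = V + 4.1086·d_B = (-13.5365,-6.5625)
sweep = 180° − θ = 103.0166°

center=(-12.1737,-9.5318) T_A=(-14.7597,-11.5284) T_B=(-13.5365,-6.5625) sweep=103.0166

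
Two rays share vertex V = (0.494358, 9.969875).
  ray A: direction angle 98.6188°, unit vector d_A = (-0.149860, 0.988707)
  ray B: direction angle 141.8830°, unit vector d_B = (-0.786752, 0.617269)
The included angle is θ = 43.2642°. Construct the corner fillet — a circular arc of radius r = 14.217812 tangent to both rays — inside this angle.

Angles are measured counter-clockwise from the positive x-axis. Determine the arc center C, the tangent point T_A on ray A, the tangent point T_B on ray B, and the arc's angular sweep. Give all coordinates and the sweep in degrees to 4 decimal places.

bisector direction at 120.2509° = (-0.503788,0.863828)
center distance |VC| = r/sin(θ/2) = 14.217812/sin(21.6321°) = 38.567718
C = V + |VC|·bis = (-18.9356,43.2857)
T_A = V + ((C−V)·d_A)·d_A = V + 35.8514·d_A = (-4.8783,45.4164)
T_B = V + ((C−V)·d_B)·d_B = V + 35.8514·d_B = (-27.7118,32.0998)
sweep = 180° − θ = 136.7358°

center=(-18.9356,43.2857) T_A=(-4.8783,45.4164) T_B=(-27.7118,32.0998) sweep=136.7358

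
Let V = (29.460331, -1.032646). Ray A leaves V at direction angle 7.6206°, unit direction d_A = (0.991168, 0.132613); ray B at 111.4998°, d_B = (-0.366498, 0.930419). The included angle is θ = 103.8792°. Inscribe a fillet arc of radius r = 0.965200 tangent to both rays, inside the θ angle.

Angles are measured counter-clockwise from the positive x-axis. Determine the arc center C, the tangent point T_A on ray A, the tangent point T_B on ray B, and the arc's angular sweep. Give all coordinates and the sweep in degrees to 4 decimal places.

center=(30.0814,0.0242) T_A=(30.2094,-0.9324) T_B=(29.1834,-0.3295) sweep=76.1208

bisector direction at 59.5602° = (0.506633,0.862162)
center distance |VC| = r/sin(θ/2) = 0.965200/sin(51.9396°) = 1.225867
C = V + |VC|·bis = (30.0814,0.0242)
T_A = V + ((C−V)·d_A)·d_A = V + 0.7557·d_A = (30.2094,-0.9324)
T_B = V + ((C−V)·d_B)·d_B = V + 0.7557·d_B = (29.1834,-0.3295)
sweep = 180° − θ = 76.1208°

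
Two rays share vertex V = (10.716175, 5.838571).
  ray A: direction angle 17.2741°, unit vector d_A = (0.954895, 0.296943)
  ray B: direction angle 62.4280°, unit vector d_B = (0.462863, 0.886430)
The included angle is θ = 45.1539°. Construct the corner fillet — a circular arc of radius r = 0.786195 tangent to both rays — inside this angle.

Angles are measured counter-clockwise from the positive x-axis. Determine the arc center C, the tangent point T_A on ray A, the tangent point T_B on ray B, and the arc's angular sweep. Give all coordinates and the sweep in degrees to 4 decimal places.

bisector direction at 39.8511° = (0.767713,0.640794)
center distance |VC| = r/sin(θ/2) = 0.786195/sin(22.5770°) = 2.047789
C = V + |VC|·bis = (12.2883,7.1508)
T_A = V + ((C−V)·d_A)·d_A = V + 1.8909·d_A = (12.5217,6.4000)
T_B = V + ((C−V)·d_B)·d_B = V + 1.8909·d_B = (11.5914,7.5147)
sweep = 180° − θ = 134.8461°

center=(12.2883,7.1508) T_A=(12.5217,6.4000) T_B=(11.5914,7.5147) sweep=134.8461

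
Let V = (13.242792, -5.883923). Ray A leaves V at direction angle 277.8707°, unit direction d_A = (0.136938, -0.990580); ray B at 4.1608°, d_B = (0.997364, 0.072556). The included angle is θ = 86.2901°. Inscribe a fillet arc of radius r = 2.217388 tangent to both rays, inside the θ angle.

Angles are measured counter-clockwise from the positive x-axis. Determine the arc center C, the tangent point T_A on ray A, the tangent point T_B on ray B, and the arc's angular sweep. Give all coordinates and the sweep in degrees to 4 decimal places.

bisector direction at 321.0157° = (0.777319,-0.629107)
center distance |VC| = r/sin(θ/2) = 2.217388/sin(43.1450°) = 3.242517
C = V + |VC|·bis = (15.7633,-7.9238)
T_A = V + ((C−V)·d_A)·d_A = V + 2.3658·d_A = (13.5668,-8.2275)
T_B = V + ((C−V)·d_B)·d_B = V + 2.3658·d_B = (15.6024,-5.7123)
sweep = 180° − θ = 93.7099°

center=(15.7633,-7.9238) T_A=(13.5668,-8.2275) T_B=(15.6024,-5.7123) sweep=93.7099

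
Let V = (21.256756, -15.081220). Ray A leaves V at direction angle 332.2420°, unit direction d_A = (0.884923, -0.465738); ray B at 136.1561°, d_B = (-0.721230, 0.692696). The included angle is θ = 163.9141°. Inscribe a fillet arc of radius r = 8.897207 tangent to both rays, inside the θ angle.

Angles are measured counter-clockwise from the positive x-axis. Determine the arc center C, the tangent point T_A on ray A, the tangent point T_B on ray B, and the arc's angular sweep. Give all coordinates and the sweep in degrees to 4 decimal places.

bisector direction at 54.1990° = (0.584971,0.811054)
center distance |VC| = r/sin(θ/2) = 8.897207/sin(81.9570°) = 8.985594
C = V + |VC|·bis = (26.5131,-7.7934)
T_A = V + ((C−V)·d_A)·d_A = V + 1.2572·d_A = (22.3693,-15.6668)
T_B = V + ((C−V)·d_B)·d_B = V + 1.2572·d_B = (20.3500,-14.2103)
sweep = 180° − θ = 16.0859°

center=(26.5131,-7.7934) T_A=(22.3693,-15.6668) T_B=(20.3500,-14.2103) sweep=16.0859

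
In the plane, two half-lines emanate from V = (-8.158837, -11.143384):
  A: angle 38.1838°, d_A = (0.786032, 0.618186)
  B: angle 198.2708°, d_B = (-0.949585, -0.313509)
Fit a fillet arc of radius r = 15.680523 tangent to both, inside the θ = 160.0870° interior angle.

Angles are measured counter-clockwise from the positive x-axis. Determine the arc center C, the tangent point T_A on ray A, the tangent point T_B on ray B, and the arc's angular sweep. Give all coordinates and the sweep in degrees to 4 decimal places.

bisector direction at 118.2273° = (-0.472971,0.881078)
center distance |VC| = r/sin(θ/2) = 15.680523/sin(80.0435°) = 15.920294
C = V + |VC|·bis = (-15.6887,2.8836)
T_A = V + ((C−V)·d_A)·d_A = V + 2.7526·d_A = (-5.9952,-9.4417)
T_B = V + ((C−V)·d_B)·d_B = V + 2.7526·d_B = (-10.7727,-12.0064)
sweep = 180° − θ = 19.9130°

center=(-15.6887,2.8836) T_A=(-5.9952,-9.4417) T_B=(-10.7727,-12.0064) sweep=19.9130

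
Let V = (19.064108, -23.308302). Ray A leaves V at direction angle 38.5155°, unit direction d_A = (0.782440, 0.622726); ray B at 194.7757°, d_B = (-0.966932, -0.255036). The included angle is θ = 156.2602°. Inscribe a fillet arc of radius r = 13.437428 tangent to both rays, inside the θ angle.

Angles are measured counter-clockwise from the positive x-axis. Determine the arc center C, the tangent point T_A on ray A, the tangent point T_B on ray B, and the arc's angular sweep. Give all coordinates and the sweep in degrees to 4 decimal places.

center=(12.9061,-11.0355) T_A=(21.2740,-21.5495) T_B=(16.3332,-24.0286) sweep=23.7398

bisector direction at 116.6456° = (-0.448471,0.893798)
center distance |VC| = r/sin(θ/2) = 13.437428/sin(78.1301°) = 13.731036
C = V + |VC|·bis = (12.9061,-11.0355)
T_A = V + ((C−V)·d_A)·d_A = V + 2.8243·d_A = (21.2740,-21.5495)
T_B = V + ((C−V)·d_B)·d_B = V + 2.8243·d_B = (16.3332,-24.0286)
sweep = 180° − θ = 23.7398°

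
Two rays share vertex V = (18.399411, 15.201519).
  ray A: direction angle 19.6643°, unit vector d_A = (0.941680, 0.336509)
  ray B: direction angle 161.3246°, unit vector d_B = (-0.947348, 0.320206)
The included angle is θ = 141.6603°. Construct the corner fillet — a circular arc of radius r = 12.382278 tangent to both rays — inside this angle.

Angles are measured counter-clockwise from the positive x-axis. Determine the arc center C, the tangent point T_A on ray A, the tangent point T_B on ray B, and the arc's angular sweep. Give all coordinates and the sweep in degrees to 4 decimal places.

center=(18.2863,28.3102) T_A=(22.4530,16.6501) T_B=(14.3214,16.5799) sweep=38.3397

bisector direction at 90.4945° = (-0.008630,0.999963)
center distance |VC| = r/sin(θ/2) = 12.382278/sin(70.8302°) = 13.109192
C = V + |VC|·bis = (18.2863,28.3102)
T_A = V + ((C−V)·d_A)·d_A = V + 4.3047·d_A = (22.4530,16.6501)
T_B = V + ((C−V)·d_B)·d_B = V + 4.3047·d_B = (14.3214,16.5799)
sweep = 180° − θ = 38.3397°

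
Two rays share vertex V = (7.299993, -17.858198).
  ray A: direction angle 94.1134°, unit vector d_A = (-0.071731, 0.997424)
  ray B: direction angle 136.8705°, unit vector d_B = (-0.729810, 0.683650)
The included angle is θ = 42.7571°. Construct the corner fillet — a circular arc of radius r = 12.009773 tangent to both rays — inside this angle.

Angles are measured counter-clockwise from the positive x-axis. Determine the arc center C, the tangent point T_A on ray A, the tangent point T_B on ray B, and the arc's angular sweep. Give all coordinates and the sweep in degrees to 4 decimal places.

bisector direction at 115.4919° = (-0.430384,0.902646)
center distance |VC| = r/sin(θ/2) = 12.009773/sin(21.3786°) = 32.946074
C = V + |VC|·bis = (-6.8795,11.8804)
T_A = V + ((C−V)·d_A)·d_A = V + 30.6791·d_A = (5.0994,12.7419)
T_B = V + ((C−V)·d_B)·d_B = V + 30.6791·d_B = (-15.0900,3.1156)
sweep = 180° − θ = 137.2429°

center=(-6.8795,11.8804) T_A=(5.0994,12.7419) T_B=(-15.0900,3.1156) sweep=137.2429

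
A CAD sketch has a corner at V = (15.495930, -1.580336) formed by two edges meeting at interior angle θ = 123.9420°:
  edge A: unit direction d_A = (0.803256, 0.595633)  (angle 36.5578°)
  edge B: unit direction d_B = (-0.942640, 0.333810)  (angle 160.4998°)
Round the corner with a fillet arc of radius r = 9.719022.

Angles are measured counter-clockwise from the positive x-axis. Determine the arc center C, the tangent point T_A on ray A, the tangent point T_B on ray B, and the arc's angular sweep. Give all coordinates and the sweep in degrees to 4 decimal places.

center=(13.8630,9.3083) T_A=(19.6520,1.5015) T_B=(10.6187,0.1468) sweep=56.0580

bisector direction at 98.5288° = (-0.148307,0.988941)
center distance |VC| = r/sin(θ/2) = 9.719022/sin(61.9710°) = 11.010438
C = V + |VC|·bis = (13.8630,9.3083)
T_A = V + ((C−V)·d_A)·d_A = V + 5.1740·d_A = (19.6520,1.5015)
T_B = V + ((C−V)·d_B)·d_B = V + 5.1740·d_B = (10.6187,0.1468)
sweep = 180° − θ = 56.0580°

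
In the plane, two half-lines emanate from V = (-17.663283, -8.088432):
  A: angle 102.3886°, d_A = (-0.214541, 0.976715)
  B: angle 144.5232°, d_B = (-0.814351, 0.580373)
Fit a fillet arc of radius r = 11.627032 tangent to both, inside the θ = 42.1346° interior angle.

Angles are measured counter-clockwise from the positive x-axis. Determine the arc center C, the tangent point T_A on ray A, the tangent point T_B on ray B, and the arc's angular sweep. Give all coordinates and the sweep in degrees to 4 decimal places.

bisector direction at 123.4559° = (-0.551295,0.834310)
center distance |VC| = r/sin(θ/2) = 11.627032/sin(21.0673°) = 32.345444
C = V + |VC|·bis = (-35.4952,18.8977)
T_A = V + ((C−V)·d_A)·d_A = V + 30.1834·d_A = (-24.1389,21.3922)
T_B = V + ((C−V)·d_B)·d_B = V + 30.1834·d_B = (-42.2432,9.4292)
sweep = 180° − θ = 137.8654°

center=(-35.4952,18.8977) T_A=(-24.1389,21.3922) T_B=(-42.2432,9.4292) sweep=137.8654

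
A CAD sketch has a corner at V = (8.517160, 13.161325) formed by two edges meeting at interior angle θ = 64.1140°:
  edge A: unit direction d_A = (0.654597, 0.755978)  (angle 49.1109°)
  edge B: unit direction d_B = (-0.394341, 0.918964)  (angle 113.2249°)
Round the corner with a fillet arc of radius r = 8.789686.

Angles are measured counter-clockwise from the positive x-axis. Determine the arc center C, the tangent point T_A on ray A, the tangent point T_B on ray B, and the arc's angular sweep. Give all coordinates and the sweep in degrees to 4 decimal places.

center=(11.0598,29.5254) T_A=(17.7047,23.7717) T_B=(2.9824,26.0593) sweep=115.8860

bisector direction at 81.1679° = (0.153539,0.988143)
center distance |VC| = r/sin(θ/2) = 8.789686/sin(32.0570°) = 16.560483
C = V + |VC|·bis = (11.0598,29.5254)
T_A = V + ((C−V)·d_A)·d_A = V + 14.0353·d_A = (17.7047,23.7717)
T_B = V + ((C−V)·d_B)·d_B = V + 14.0353·d_B = (2.9824,26.0593)
sweep = 180° − θ = 115.8860°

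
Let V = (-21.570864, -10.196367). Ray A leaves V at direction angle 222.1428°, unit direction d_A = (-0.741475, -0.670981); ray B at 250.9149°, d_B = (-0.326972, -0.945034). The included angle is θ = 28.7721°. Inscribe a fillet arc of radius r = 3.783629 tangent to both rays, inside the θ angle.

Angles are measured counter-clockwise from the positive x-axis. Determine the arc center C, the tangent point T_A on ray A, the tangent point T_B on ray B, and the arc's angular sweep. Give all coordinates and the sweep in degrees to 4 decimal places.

center=(-29.9697,-22.8996) T_A=(-32.5085,-20.0941) T_B=(-26.3941,-24.1367) sweep=151.2279

bisector direction at 236.5288° = (-0.551517,-0.834164)
center distance |VC| = r/sin(θ/2) = 3.783629/sin(14.3860°) = 15.228687
C = V + |VC|·bis = (-29.9697,-22.8996)
T_A = V + ((C−V)·d_A)·d_A = V + 14.7512·d_A = (-32.5085,-20.0941)
T_B = V + ((C−V)·d_B)·d_B = V + 14.7512·d_B = (-26.3941,-24.1367)
sweep = 180° − θ = 151.2279°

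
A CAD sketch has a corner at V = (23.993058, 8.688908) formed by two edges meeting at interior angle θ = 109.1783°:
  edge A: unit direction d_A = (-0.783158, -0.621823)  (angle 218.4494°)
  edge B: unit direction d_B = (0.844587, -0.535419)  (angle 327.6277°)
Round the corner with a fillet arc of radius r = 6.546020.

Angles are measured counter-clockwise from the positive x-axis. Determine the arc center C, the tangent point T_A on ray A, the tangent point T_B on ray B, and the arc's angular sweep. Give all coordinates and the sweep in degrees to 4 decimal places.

center=(24.4188,0.6685) T_A=(20.3483,5.7950) T_B=(27.9237,6.1971) sweep=70.8217

bisector direction at 273.0385° = (0.053008,-0.998594)
center distance |VC| = r/sin(θ/2) = 6.546020/sin(54.5891°) = 8.031748
C = V + |VC|·bis = (24.4188,0.6685)
T_A = V + ((C−V)·d_A)·d_A = V + 4.6539·d_A = (20.3483,5.7950)
T_B = V + ((C−V)·d_B)·d_B = V + 4.6539·d_B = (27.9237,6.1971)
sweep = 180° − θ = 70.8217°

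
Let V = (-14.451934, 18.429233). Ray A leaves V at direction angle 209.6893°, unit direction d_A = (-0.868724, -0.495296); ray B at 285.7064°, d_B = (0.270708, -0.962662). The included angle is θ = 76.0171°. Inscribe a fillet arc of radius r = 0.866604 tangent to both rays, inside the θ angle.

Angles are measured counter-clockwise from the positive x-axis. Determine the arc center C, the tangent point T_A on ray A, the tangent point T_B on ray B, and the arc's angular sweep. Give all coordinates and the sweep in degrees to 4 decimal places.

bisector direction at 247.6979° = (-0.379491,-0.925195)
center distance |VC| = r/sin(θ/2) = 0.866604/sin(38.0085°) = 1.407329
C = V + |VC|·bis = (-14.9860,17.1272)
T_A = V + ((C−V)·d_A)·d_A = V + 1.1089·d_A = (-15.4152,17.8800)
T_B = V + ((C−V)·d_B)·d_B = V + 1.1089·d_B = (-14.1518,17.3618)
sweep = 180° − θ = 103.9829°

center=(-14.9860,17.1272) T_A=(-15.4152,17.8800) T_B=(-14.1518,17.3618) sweep=103.9829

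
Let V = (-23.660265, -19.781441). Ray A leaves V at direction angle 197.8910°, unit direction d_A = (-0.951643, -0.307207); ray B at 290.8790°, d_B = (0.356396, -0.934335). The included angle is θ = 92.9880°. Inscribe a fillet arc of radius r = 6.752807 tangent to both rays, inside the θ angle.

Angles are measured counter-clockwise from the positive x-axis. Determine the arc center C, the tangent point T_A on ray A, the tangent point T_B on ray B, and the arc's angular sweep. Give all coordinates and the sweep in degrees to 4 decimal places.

bisector direction at 244.3850° = (-0.432322,-0.901719)
center distance |VC| = r/sin(θ/2) = 6.752807/sin(46.4940°) = 9.310335
C = V + |VC|·bis = (-27.6853,-28.1768)
T_A = V + ((C−V)·d_A)·d_A = V + 6.4095·d_A = (-29.7598,-21.7505)
T_B = V + ((C−V)·d_B)·d_B = V + 6.4095·d_B = (-21.3759,-25.7701)
sweep = 180° − θ = 87.0120°

center=(-27.6853,-28.1768) T_A=(-29.7598,-21.7505) T_B=(-21.3759,-25.7701) sweep=87.0120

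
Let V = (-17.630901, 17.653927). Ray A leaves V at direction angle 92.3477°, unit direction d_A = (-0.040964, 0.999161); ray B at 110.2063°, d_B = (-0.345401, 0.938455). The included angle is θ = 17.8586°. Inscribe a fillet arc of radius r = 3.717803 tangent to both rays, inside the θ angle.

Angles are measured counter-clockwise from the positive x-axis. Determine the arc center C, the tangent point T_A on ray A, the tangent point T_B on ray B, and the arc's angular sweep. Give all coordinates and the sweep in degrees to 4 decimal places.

bisector direction at 101.2770° = (-0.195552,0.980693)
center distance |VC| = r/sin(θ/2) = 3.717803/sin(8.9293°) = 23.952510
C = V + |VC|·bis = (-22.3149,41.1440)
T_A = V + ((C−V)·d_A)·d_A = V + 23.6622·d_A = (-18.6002,41.2963)
T_B = V + ((C−V)·d_B)·d_B = V + 23.6622·d_B = (-25.8039,39.8599)
sweep = 180° − θ = 162.1414°

center=(-22.3149,41.1440) T_A=(-18.6002,41.2963) T_B=(-25.8039,39.8599) sweep=162.1414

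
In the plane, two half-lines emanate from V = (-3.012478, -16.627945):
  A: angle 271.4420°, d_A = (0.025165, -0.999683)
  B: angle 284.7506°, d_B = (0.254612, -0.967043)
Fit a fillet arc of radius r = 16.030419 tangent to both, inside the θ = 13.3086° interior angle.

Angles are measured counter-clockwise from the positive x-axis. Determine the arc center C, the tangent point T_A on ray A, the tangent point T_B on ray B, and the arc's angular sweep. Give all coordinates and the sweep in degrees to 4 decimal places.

bisector direction at 278.0963° = (0.140837,-0.990033)
center distance |VC| = r/sin(θ/2) = 16.030419/sin(6.6543°) = 138.338127
C = V + |VC|·bis = (16.4707,-153.5872)
T_A = V + ((C−V)·d_A)·d_A = V + 137.4062·d_A = (0.4453,-153.9906)
T_B = V + ((C−V)·d_B)·d_B = V + 137.4062·d_B = (31.9728,-149.5057)
sweep = 180° − θ = 166.6914°

center=(16.4707,-153.5872) T_A=(0.4453,-153.9906) T_B=(31.9728,-149.5057) sweep=166.6914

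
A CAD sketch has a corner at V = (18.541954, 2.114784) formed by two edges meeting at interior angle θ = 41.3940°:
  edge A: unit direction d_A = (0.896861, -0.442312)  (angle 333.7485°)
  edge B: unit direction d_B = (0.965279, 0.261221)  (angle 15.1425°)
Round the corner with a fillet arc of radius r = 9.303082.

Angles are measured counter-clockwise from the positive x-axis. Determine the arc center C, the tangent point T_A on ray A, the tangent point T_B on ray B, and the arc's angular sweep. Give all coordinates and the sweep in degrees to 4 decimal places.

bisector direction at 354.4455° = (0.995305,-0.096793)
center distance |VC| = r/sin(θ/2) = 9.303082/sin(20.6970°) = 26.322584
C = V + |VC|·bis = (44.7409,-0.4330)
T_A = V + ((C−V)·d_A)·d_A = V + 24.6238·d_A = (40.6261,-8.7766)
T_B = V + ((C−V)·d_B)·d_B = V + 24.6238·d_B = (42.3108,8.5470)
sweep = 180° − θ = 138.6060°

center=(44.7409,-0.4330) T_A=(40.6261,-8.7766) T_B=(42.3108,8.5470) sweep=138.6060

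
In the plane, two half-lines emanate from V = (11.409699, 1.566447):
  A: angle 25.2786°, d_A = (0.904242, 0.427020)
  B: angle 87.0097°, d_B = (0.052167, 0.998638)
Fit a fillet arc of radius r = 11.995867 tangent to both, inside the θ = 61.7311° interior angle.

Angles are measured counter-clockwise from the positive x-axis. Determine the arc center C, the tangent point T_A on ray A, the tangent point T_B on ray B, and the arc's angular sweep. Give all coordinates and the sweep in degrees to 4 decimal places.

center=(24.4363,20.9843) T_A=(29.5588,10.1372) T_B=(12.4567,21.6101) sweep=118.2689

bisector direction at 56.1442° = (0.557105,0.830442)
center distance |VC| = r/sin(θ/2) = 11.995867/sin(30.8655°) = 23.382606
C = V + |VC|·bis = (24.4363,20.9843)
T_A = V + ((C−V)·d_A)·d_A = V + 20.0710·d_A = (29.5588,10.1372)
T_B = V + ((C−V)·d_B)·d_B = V + 20.0710·d_B = (12.4567,21.6101)
sweep = 180° − θ = 118.2689°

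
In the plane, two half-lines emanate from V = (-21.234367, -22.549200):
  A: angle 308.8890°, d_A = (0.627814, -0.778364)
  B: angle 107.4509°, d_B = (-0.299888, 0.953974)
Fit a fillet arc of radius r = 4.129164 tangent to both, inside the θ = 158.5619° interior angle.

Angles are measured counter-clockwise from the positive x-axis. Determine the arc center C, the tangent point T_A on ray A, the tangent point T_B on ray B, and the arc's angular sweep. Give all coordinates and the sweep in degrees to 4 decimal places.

center=(-17.5297,-20.5653) T_A=(-20.7436,-23.1576) T_B=(-21.4688,-21.8035) sweep=21.4381

bisector direction at 28.1700° = (0.881551,0.472088)
center distance |VC| = r/sin(θ/2) = 4.129164/sin(79.2810°) = 4.202493
C = V + |VC|·bis = (-17.5297,-20.5653)
T_A = V + ((C−V)·d_A)·d_A = V + 0.7816·d_A = (-20.7436,-23.1576)
T_B = V + ((C−V)·d_B)·d_B = V + 0.7816·d_B = (-21.4688,-21.8035)
sweep = 180° − θ = 21.4381°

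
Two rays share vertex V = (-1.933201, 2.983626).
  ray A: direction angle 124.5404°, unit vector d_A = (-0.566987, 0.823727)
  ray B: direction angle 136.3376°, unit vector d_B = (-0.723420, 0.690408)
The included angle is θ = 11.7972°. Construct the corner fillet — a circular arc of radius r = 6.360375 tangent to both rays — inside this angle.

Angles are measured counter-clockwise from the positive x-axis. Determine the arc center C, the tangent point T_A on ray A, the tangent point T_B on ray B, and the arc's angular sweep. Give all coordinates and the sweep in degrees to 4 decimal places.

bisector direction at 130.4390° = (-0.648638,0.761097)
center distance |VC| = r/sin(θ/2) = 6.360375/sin(5.8986°) = 61.890478
C = V + |VC|·bis = (-42.0777,50.0883)
T_A = V + ((C−V)·d_A)·d_A = V + 61.5628·d_A = (-36.8385,53.6945)
T_B = V + ((C−V)·d_B)·d_B = V + 61.5628·d_B = (-46.4690,45.4871)
sweep = 180° − θ = 168.2028°

center=(-42.0777,50.0883) T_A=(-36.8385,53.6945) T_B=(-46.4690,45.4871) sweep=168.2028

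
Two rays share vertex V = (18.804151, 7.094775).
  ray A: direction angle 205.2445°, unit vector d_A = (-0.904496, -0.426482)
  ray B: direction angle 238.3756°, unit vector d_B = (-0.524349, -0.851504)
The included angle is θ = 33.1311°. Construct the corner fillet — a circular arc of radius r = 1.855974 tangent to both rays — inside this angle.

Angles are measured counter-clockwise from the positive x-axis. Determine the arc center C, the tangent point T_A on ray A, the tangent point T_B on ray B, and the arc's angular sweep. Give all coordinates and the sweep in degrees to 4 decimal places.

bisector direction at 221.8100° = (-0.745359,-0.666663)
center distance |VC| = r/sin(θ/2) = 1.855974/sin(16.5656°) = 6.509629
C = V + |VC|·bis = (13.9521,2.7550)
T_A = V + ((C−V)·d_A)·d_A = V + 6.2394·d_A = (13.1606,4.4338)
T_B = V + ((C−V)·d_B)·d_B = V + 6.2394·d_B = (15.5325,1.7819)
sweep = 180° − θ = 146.8689°

center=(13.9521,2.7550) T_A=(13.1606,4.4338) T_B=(15.5325,1.7819) sweep=146.8689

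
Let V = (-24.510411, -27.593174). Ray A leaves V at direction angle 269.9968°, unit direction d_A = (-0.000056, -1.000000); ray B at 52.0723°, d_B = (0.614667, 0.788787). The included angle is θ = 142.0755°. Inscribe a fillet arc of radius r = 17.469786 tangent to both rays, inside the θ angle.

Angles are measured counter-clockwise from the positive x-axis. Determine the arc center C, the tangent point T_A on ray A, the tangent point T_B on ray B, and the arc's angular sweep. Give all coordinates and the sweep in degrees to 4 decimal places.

bisector direction at 341.0346° = (0.945715,-0.324998)
center distance |VC| = r/sin(θ/2) = 17.469786/sin(71.0378°) = 18.472220
C = V + |VC|·bis = (-7.0410,-33.5966)
T_A = V + ((C−V)·d_A)·d_A = V + 6.0025·d_A = (-24.5107,-33.5956)
T_B = V + ((C−V)·d_B)·d_B = V + 6.0025·d_B = (-20.8209,-22.8585)
sweep = 180° − θ = 37.9245°

center=(-7.0410,-33.5966) T_A=(-24.5107,-33.5956) T_B=(-20.8209,-22.8585) sweep=37.9245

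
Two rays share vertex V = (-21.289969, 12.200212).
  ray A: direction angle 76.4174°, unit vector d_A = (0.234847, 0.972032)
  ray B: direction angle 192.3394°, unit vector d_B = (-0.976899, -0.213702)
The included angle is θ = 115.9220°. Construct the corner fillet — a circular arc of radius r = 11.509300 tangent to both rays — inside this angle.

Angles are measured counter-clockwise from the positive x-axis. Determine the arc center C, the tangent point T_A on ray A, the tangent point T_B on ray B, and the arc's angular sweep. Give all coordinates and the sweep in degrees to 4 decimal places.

bisector direction at 134.3784° = (-0.699394,0.714736)
center distance |VC| = r/sin(θ/2) = 11.509300/sin(57.9610°) = 13.577296
C = V + |VC|·bis = (-30.7858,21.9044)
T_A = V + ((C−V)·d_A)·d_A = V + 7.2027·d_A = (-19.5984,19.2015)
T_B = V + ((C−V)·d_B)·d_B = V + 7.2027·d_B = (-28.3263,10.6610)
sweep = 180° − θ = 64.0780°

center=(-30.7858,21.9044) T_A=(-19.5984,19.2015) T_B=(-28.3263,10.6610) sweep=64.0780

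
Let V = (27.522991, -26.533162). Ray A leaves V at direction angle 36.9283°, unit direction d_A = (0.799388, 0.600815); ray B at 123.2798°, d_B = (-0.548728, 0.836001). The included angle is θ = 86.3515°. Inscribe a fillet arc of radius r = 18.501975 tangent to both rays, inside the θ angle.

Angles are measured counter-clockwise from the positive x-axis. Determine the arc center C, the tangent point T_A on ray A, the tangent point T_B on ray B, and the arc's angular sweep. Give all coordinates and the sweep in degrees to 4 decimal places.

bisector direction at 80.1041° = (0.171859,0.985121)
center distance |VC| = r/sin(θ/2) = 18.501975/sin(43.1758°) = 27.040242
C = V + |VC|·bis = (32.1701,0.1048)
T_A = V + ((C−V)·d_A)·d_A = V + 19.7193·d_A = (43.2864,-14.6855)
T_B = V + ((C−V)·d_B)·d_B = V + 19.7193·d_B = (16.7024,-10.0478)
sweep = 180° − θ = 93.6485°

center=(32.1701,0.1048) T_A=(43.2864,-14.6855) T_B=(16.7024,-10.0478) sweep=93.6485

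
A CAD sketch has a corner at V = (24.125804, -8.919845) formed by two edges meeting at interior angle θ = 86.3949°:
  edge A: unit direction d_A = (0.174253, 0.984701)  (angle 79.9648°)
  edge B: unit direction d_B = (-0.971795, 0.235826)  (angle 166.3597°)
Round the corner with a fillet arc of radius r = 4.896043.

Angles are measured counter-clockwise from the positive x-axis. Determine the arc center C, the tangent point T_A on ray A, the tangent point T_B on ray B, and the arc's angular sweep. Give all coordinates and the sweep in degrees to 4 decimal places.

bisector direction at 123.1623° = (-0.547012,0.837125)
center distance |VC| = r/sin(θ/2) = 4.896043/sin(43.1975°) = 7.152576
C = V + |VC|·bis = (20.2133,-2.9322)
T_A = V + ((C−V)·d_A)·d_A = V + 5.2142·d_A = (25.0344,-3.7854)
T_B = V + ((C−V)·d_B)·d_B = V + 5.2142·d_B = (19.0586,-7.6902)
sweep = 180° − θ = 93.6051°

center=(20.2133,-2.9322) T_A=(25.0344,-3.7854) T_B=(19.0586,-7.6902) sweep=93.6051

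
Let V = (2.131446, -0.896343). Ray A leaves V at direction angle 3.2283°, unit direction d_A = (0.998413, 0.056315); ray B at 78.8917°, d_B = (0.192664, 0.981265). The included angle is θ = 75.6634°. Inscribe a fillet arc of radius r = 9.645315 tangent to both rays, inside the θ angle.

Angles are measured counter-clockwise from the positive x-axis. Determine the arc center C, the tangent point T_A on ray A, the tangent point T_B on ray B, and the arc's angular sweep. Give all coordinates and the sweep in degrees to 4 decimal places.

bisector direction at 41.0600° = (0.754022,0.656849)
center distance |VC| = r/sin(θ/2) = 9.645315/sin(37.8317°) = 15.725780
C = V + |VC|·bis = (13.9890,9.4331)
T_A = V + ((C−V)·d_A)·d_A = V + 12.4205·d_A = (14.5322,-0.1969)
T_B = V + ((C−V)·d_B)·d_B = V + 12.4205·d_B = (4.5244,11.2914)
sweep = 180° − θ = 104.3366°

center=(13.9890,9.4331) T_A=(14.5322,-0.1969) T_B=(4.5244,11.2914) sweep=104.3366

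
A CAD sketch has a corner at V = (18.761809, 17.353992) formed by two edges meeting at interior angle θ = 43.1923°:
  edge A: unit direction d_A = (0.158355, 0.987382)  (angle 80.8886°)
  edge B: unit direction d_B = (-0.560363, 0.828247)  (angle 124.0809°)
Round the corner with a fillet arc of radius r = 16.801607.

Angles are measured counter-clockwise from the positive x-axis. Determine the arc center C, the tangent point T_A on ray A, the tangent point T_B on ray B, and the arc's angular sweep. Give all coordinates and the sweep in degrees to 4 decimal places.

bisector direction at 102.4847° = (-0.216180,0.976354)
center distance |VC| = r/sin(θ/2) = 16.801607/sin(21.5962°) = 45.648841
C = V + |VC|·bis = (8.8935,61.9234)
T_A = V + ((C−V)·d_A)·d_A = V + 42.4443·d_A = (25.4831,59.2628)
T_B = V + ((C−V)·d_B)·d_B = V + 42.4443·d_B = (-5.0224,52.5084)
sweep = 180° − θ = 136.8077°

center=(8.8935,61.9234) T_A=(25.4831,59.2628) T_B=(-5.0224,52.5084) sweep=136.8077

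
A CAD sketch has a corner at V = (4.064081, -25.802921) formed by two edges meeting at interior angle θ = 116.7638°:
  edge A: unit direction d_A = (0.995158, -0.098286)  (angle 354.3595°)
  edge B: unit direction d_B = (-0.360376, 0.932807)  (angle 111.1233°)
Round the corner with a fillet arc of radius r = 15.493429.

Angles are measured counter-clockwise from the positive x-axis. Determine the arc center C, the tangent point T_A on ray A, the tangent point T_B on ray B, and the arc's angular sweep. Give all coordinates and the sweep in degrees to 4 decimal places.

center=(15.0791,-11.3220) T_A=(13.5563,-26.7404) T_B=(0.6267,-16.9055) sweep=63.2362

bisector direction at 52.7414° = (0.605413,0.795911)
center distance |VC| = r/sin(θ/2) = 15.493429/sin(58.3819°) = 18.194143
C = V + |VC|·bis = (15.0791,-11.3220)
T_A = V + ((C−V)·d_A)·d_A = V + 9.5384·d_A = (13.5563,-26.7404)
T_B = V + ((C−V)·d_B)·d_B = V + 9.5384·d_B = (0.6267,-16.9055)
sweep = 180° − θ = 63.2362°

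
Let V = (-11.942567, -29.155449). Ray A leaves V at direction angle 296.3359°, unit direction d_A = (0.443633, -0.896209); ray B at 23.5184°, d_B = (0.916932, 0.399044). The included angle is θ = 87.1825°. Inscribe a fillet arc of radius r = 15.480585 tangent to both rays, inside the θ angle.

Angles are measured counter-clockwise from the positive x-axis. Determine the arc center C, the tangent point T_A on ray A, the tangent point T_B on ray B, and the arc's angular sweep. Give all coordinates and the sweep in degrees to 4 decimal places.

bisector direction at 339.9271° = (0.939257,-0.343215)
center distance |VC| = r/sin(θ/2) = 15.480585/sin(43.5913°) = 22.451609
C = V + |VC|·bis = (9.1453,-36.8612)
T_A = V + ((C−V)·d_A)·d_A = V + 16.2612·d_A = (-4.7286,-43.7289)
T_B = V + ((C−V)·d_B)·d_B = V + 16.2612·d_B = (2.9678,-22.6665)
sweep = 180° − θ = 92.8175°

center=(9.1453,-36.8612) T_A=(-4.7286,-43.7289) T_B=(2.9678,-22.6665) sweep=92.8175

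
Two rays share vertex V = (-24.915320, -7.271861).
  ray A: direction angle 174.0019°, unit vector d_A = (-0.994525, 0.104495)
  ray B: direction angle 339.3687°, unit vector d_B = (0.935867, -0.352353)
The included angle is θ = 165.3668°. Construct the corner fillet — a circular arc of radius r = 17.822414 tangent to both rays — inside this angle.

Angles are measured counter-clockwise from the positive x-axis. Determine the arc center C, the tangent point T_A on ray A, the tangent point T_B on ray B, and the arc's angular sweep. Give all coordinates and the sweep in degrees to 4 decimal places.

center=(-29.0535,-24.7576) T_A=(-27.1911,-7.0327) T_B=(-22.7737,-8.0782) sweep=14.6332

bisector direction at 256.6853° = (-0.230299,-0.973120)
center distance |VC| = r/sin(θ/2) = 17.822414/sin(82.6834°) = 17.968723
C = V + |VC|·bis = (-29.0535,-24.7576)
T_A = V + ((C−V)·d_A)·d_A = V + 2.2884·d_A = (-27.1911,-7.0327)
T_B = V + ((C−V)·d_B)·d_B = V + 2.2884·d_B = (-22.7737,-8.0782)
sweep = 180° − θ = 14.6332°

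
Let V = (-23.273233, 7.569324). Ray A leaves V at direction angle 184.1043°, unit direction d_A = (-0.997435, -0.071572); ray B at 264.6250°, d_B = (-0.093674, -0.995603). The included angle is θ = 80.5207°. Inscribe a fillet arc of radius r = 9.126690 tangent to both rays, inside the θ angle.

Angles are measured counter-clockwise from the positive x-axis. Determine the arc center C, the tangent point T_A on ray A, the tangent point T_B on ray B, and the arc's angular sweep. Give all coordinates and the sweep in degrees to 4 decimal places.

center=(-33.3693,-2.3053) T_A=(-34.0225,6.7980) T_B=(-24.2828,-3.1602) sweep=99.4793

bisector direction at 224.3647° = (-0.714904,-0.699222)
center distance |VC| = r/sin(θ/2) = 9.126690/sin(40.2604°) = 14.122279
C = V + |VC|·bis = (-33.3693,-2.3053)
T_A = V + ((C−V)·d_A)·d_A = V + 10.7769·d_A = (-34.0225,6.7980)
T_B = V + ((C−V)·d_B)·d_B = V + 10.7769·d_B = (-24.2828,-3.1602)
sweep = 180° − θ = 99.4793°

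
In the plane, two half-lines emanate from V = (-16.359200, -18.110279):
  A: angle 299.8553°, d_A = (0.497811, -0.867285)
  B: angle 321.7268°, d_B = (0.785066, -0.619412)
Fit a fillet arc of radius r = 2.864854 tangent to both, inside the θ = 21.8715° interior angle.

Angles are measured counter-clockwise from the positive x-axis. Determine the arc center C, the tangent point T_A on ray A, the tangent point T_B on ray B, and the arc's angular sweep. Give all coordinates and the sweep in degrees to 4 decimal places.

center=(-6.4934,-29.5435) T_A=(-8.9781,-30.9696) T_B=(-4.7189,-27.2944) sweep=158.1285

bisector direction at 310.7911° = (0.653302,-0.757097)
center distance |VC| = r/sin(θ/2) = 2.864854/sin(10.9358°) = 15.101379
C = V + |VC|·bis = (-6.4934,-29.5435)
T_A = V + ((C−V)·d_A)·d_A = V + 14.8271·d_A = (-8.9781,-30.9696)
T_B = V + ((C−V)·d_B)·d_B = V + 14.8271·d_B = (-4.7189,-27.2944)
sweep = 180° − θ = 158.1285°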